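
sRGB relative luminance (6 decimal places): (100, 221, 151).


Linearize each channel (sRGB transfer function): c = v/255; c_lin = c/12.92 if c ≤ 0.04045, else ((c+0.055)/1.055)^2.4
  R: 100/255 ≈ 0.392157 > 0.04045 → ((0.392157+0.055)/1.055)^2.4 ≈ 0.127438
  G: 221/255 ≈ 0.866667 > 0.04045 → ((0.866667+0.055)/1.055)^2.4 ≈ 0.723055
  B: 151/255 ≈ 0.592157 > 0.04045 → ((0.592157+0.055)/1.055)^2.4 ≈ 0.309469
R_lin = 0.127438, G_lin = 0.723055, B_lin = 0.309469
L = 0.2126×R + 0.7152×G + 0.0722×B
L = 0.2126×0.127438 + 0.7152×0.723055 + 0.0722×0.309469
L ≈ 0.566566


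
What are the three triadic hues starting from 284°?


Triadic: equally spaced at 120° intervals
H1 = 284°
H2 = (284 + 120) mod 360 = 44°
H3 = (284 + 240) mod 360 = 164°
Triadic = 284°, 44°, 164°


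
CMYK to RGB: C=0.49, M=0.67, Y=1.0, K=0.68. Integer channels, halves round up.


R = 255 × (1-C) × (1-K) = 255 × 0.51 × 0.32 = 41.616 → 42
G = 255 × (1-M) × (1-K) = 255 × 0.33 × 0.32 = 26.928 → 27
B = 255 × (1-Y) × (1-K) = 255 × 0.00 × 0.32 = 0
= RGB(42, 27, 0)


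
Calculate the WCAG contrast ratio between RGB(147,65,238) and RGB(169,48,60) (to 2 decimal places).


Linearize each sRGB channel c=v/255: c/12.92 if c ≤ 0.04045 else ((c+0.055)/1.055)^2.4
L = 0.2126×R_lin + 0.7152×G_lin + 0.0722×B_lin
Color 1 (147,65,238):
  R=147: 147/255≈0.5765 > 0.04045 → ((0.5765+0.055)/1.055)^2.4 ≈ 0.29177
  G=65: 65/255≈0.2549 > 0.04045 → ((0.2549+0.055)/1.055)^2.4 ≈ 0.05286
  B=238: 238/255≈0.9333 > 0.04045 → ((0.9333+0.055)/1.055)^2.4 ≈ 0.85499
  L1 = 0.2126×0.29177 + 0.7152×0.05286 + 0.0722×0.85499 ≈ 0.16157
Color 2 (169,48,60):
  R=169: 169/255≈0.6627 > 0.04045 → ((0.6627+0.055)/1.055)^2.4 ≈ 0.39676
  G=48: 48/255≈0.1882 > 0.04045 → ((0.1882+0.055)/1.055)^2.4 ≈ 0.02956
  B=60: 60/255≈0.2353 > 0.04045 → ((0.2353+0.055)/1.055)^2.4 ≈ 0.04519
  L2 = 0.2126×0.39676 + 0.7152×0.02956 + 0.0722×0.04519 ≈ 0.10875
Lighter = 0.16157, Darker = 0.10875
Ratio = (L_lighter + 0.05) / (L_darker + 0.05)
Ratio = (0.16157 + 0.05) / (0.10875 + 0.05) = 0.21157 / 0.15875 ≈ 1.3327
Ratio ≈ 1.33:1


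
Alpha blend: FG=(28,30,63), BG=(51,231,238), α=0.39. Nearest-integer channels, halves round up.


C = α×F + (1-α)×B, with 1-α = 0.61
R: 0.39×28 + 0.61×51 = 10.92 + 31.11 = 42.03 → 42
G: 0.39×30 + 0.61×231 = 11.70 + 140.91 = 152.61 → 153
B: 0.39×63 + 0.61×238 = 24.57 + 145.18 = 169.75 → 170
= RGB(42, 153, 170)


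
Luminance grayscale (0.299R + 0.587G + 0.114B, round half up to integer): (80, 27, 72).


Gray = 0.299×R + 0.587×G + 0.114×B
Gray = 0.299×80 + 0.587×27 + 0.114×72
Gray = 23.920 + 15.849 + 8.208
Gray = 47.977 → round half up → 48
Gray = 48


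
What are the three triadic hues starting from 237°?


Triadic: equally spaced at 120° intervals
H1 = 237°
H2 = (237 + 120) mod 360 = 357°
H3 = (237 + 240) mod 360 = 117°
Triadic = 237°, 357°, 117°


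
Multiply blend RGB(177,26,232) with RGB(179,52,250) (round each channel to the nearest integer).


Multiply: C = A×B/255, rounded to nearest integer
R: 177×179/255 = 31683/255 ≈ 124.247 → 124
G: 26×52/255 = 1352/255 ≈ 5.302 → 5
B: 232×250/255 = 58000/255 ≈ 227.451 → 227
= RGB(124, 5, 227)


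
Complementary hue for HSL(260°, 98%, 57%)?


Complement = opposite side of color wheel = hue + 180°
H' = (260 + 180) mod 360 = 80°
S and L unchanged.
= HSL(80°, 98%, 57%)


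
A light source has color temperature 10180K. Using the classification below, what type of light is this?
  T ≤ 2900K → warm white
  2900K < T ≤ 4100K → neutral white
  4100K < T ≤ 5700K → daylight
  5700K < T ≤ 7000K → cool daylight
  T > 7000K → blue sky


Temperature: 10180K
10180K > 7000K → blue sky
Classification: blue sky


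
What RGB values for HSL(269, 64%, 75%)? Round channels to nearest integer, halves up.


H=269°, S=0.64, L=0.75
C = (1-|2L-1|)×S = (1-|0.50|)×0.64 = 0.32
H' = H/60 = 269/60 ≈ 4.4833; X = C×(1-|H' mod 2 - 1|) ≈ 0.1547
m = L - C/2 = 0.75 - 0.16 = 0.59
Sector ⌊H'⌋ = 4 → (R',G',B') = (≈0.1547, 0.0, 0.32)
RGB = ((R'+m)×255, (G'+m)×255, (B'+m)×255) = (189.89, 150.45, 232.05)
Round half up → RGB(190, 150, 232)


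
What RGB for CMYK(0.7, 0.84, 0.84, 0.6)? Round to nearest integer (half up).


R = 255 × (1-C) × (1-K) = 255 × 0.30 × 0.40 = 30.6 → 31
G = 255 × (1-M) × (1-K) = 255 × 0.16 × 0.40 = 16.32 → 16
B = 255 × (1-Y) × (1-K) = 255 × 0.16 × 0.40 = 16.32 → 16
= RGB(31, 16, 16)


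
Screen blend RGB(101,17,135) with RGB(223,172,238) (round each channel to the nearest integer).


Screen: C = 255 - (255-A)×(255-B)/255, rounded to nearest integer
R: 255 - (255-101)×(255-223)/255 = 255 - 4928/255 ≈ 255 - 19.325 = 235.675 → 236
G: 255 - (255-17)×(255-172)/255 = 255 - 19754/255 ≈ 255 - 77.467 = 177.533 → 178
B: 255 - (255-135)×(255-238)/255 = 255 - 2040/255 ≈ 255 - 8.000 = 247.000 → 247
= RGB(236, 178, 247)


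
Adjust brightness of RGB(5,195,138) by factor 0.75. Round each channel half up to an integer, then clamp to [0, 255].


Multiply each channel by 0.75, round half up, clamp to [0, 255]
R: 5×0.75 = 3.75 → round → 4
G: 195×0.75 = 146.25 → round → 146
B: 138×0.75 = 103.5 → round → 104
= RGB(4, 146, 104)


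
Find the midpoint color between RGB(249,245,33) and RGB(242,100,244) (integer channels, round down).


Midpoint: each channel = ⌊(C₁+C₂)/2⌋
R: ⌊(249+242)/2⌋ = 245
G: ⌊(245+100)/2⌋ = 172
B: ⌊(33+244)/2⌋ = 138
= RGB(245, 172, 138)


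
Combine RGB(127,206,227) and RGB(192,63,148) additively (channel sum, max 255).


Additive: each channel = min(255, C₁+C₂)
R: 127+192 = 319 → 255
G: 206+63 = 269 → 255
B: 227+148 = 375 → 255
= RGB(255, 255, 255)


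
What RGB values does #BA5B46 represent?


BA → 186 (R)
5B → 91 (G)
46 → 70 (B)
= RGB(186, 91, 70)


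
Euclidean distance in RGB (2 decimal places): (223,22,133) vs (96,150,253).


d = √[(R₁-R₂)² + (G₁-G₂)² + (B₁-B₂)²]
d = √[(223-96)² + (22-150)² + (133-253)²]
d = √[16129 + 16384 + 14400]
d = √46913
d ≈ 216.59


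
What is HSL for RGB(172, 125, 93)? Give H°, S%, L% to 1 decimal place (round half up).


Normalize: R'=172/255≈0.6745, G'=125/255≈0.4902, B'=93/255≈0.3647
Max=172/255, Min=93/255, Δ=Max-Min=79/255
L = (Max+Min)/2 = (172+93)/510 = 265/510 = 0.51960… → L = 52.0%
L > 0.5 → S = Δ/(2-Max-Min) = 79/(510-172-93) = 79/245 = 0.32244… → S = 32.2%
(the 1/255 factors cancel in S and H, so raw channel differences can be used)
Max is R' → H = 60 × (((G-B)/Δ) mod 6) = 60 × (((125-93)/79) mod 6)
  32/79 = 0.4050…
  H = 60 × 0.4050… = 24.303…° → H = 24.3°
= HSL(24.3°, 32.2%, 52.0%)


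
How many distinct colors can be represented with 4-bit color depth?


Colors = 2^bits = 2^4
= 16 colors


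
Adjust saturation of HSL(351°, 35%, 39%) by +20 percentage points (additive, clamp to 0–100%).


Original S = 35%
Adjustment = +20 percentage points
New S = 35 + (20) = 55
Clamp to [0, 100] → 55
= HSL(351°, 55%, 39%)


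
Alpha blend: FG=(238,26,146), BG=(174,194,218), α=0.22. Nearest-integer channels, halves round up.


C = α×F + (1-α)×B, with 1-α = 0.78
R: 0.22×238 + 0.78×174 = 52.36 + 135.72 = 188.08 → 188
G: 0.22×26 + 0.78×194 = 5.72 + 151.32 = 157.04 → 157
B: 0.22×146 + 0.78×218 = 32.12 + 170.04 = 202.16 → 202
= RGB(188, 157, 202)


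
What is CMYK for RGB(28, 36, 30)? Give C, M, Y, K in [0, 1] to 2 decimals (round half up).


R'=28/255≈0.1098, G'=36/255≈0.1412, B'=30/255≈0.1176
K = 1 - max(R',G',B') = 1 - 36/255 = 219/255 = 0.85882… → 0.86
(1-R'-K)/(1-K) simplifies to (max-R)/max with max = 36:
C = (36-28)/36 = 8/36 = 0.22222… → 0.22
M = (36-36)/36 = 0/36 = 0 → 0.00
Y = (36-30)/36 = 6/36 = 0.16666… → 0.17
= CMYK(0.22, 0.00, 0.17, 0.86)


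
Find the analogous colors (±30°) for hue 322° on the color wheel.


Base hue: 322°
Left analog: (322 - 30) mod 360 = 292°
Right analog: (322 + 30) mod 360 = 352°
Analogous hues = 292° and 352°


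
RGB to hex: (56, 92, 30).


R = 56 → 38 (hex)
G = 92 → 5C (hex)
B = 30 → 1E (hex)
Hex = #385C1E


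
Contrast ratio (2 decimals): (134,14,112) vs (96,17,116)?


Linearize each sRGB channel c=v/255: c/12.92 if c ≤ 0.04045 else ((c+0.055)/1.055)^2.4
L = 0.2126×R_lin + 0.7152×G_lin + 0.0722×B_lin
Color 1 (134,14,112):
  R=134: 134/255≈0.5255 > 0.04045 → ((0.5255+0.055)/1.055)^2.4 ≈ 0.23840
  G=14: 14/255≈0.0549 > 0.04045 → ((0.0549+0.055)/1.055)^2.4 ≈ 0.00439
  B=112: 112/255≈0.4392 > 0.04045 → ((0.4392+0.055)/1.055)^2.4 ≈ 0.16203
  L1 = 0.2126×0.23840 + 0.7152×0.00439 + 0.0722×0.16203 ≈ 0.06552
Color 2 (96,17,116):
  R=96: 96/255≈0.3765 > 0.04045 → ((0.3765+0.055)/1.055)^2.4 ≈ 0.11697
  G=17: 17/255≈0.0667 > 0.04045 → ((0.0667+0.055)/1.055)^2.4 ≈ 0.00561
  B=116: 116/255≈0.4549 > 0.04045 → ((0.4549+0.055)/1.055)^2.4 ≈ 0.17465
  L2 = 0.2126×0.11697 + 0.7152×0.00561 + 0.0722×0.17465 ≈ 0.04149
Lighter = 0.06552, Darker = 0.04149
Ratio = (L_lighter + 0.05) / (L_darker + 0.05)
Ratio = (0.06552 + 0.05) / (0.04149 + 0.05) = 0.11552 / 0.09149 ≈ 1.2627
Ratio ≈ 1.26:1


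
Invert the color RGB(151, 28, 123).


Invert: (255-R, 255-G, 255-B)
R: 255-151 = 104
G: 255-28 = 227
B: 255-123 = 132
= RGB(104, 227, 132)


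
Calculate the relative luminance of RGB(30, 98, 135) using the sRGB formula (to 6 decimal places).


Linearize each channel (sRGB transfer function): c = v/255; c_lin = c/12.92 if c ≤ 0.04045, else ((c+0.055)/1.055)^2.4
  R: 30/255 ≈ 0.117647 > 0.04045 → ((0.117647+0.055)/1.055)^2.4 ≈ 0.012983
  G: 98/255 ≈ 0.384314 > 0.04045 → ((0.384314+0.055)/1.055)^2.4 ≈ 0.122139
  B: 135/255 ≈ 0.529412 > 0.04045 → ((0.529412+0.055)/1.055)^2.4 ≈ 0.242281
R_lin = 0.012983, G_lin = 0.122139, B_lin = 0.242281
L = 0.2126×R + 0.7152×G + 0.0722×B
L = 0.2126×0.012983 + 0.7152×0.122139 + 0.0722×0.242281
L ≈ 0.107607


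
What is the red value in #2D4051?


Color: #2D4051
R = 2D = 45
G = 40 = 64
B = 51 = 81
Red = 45


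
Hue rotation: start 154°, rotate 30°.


New hue = (H + rotation) mod 360
New hue = (154 + 30) mod 360
= 184 mod 360
= 184°


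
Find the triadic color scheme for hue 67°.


Triadic: equally spaced at 120° intervals
H1 = 67°
H2 = (67 + 120) mod 360 = 187°
H3 = (67 + 240) mod 360 = 307°
Triadic = 67°, 187°, 307°


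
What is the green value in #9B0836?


Color: #9B0836
R = 9B = 155
G = 08 = 8
B = 36 = 54
Green = 8


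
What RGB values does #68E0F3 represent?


68 → 104 (R)
E0 → 224 (G)
F3 → 243 (B)
= RGB(104, 224, 243)


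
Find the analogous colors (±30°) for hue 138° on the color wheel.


Base hue: 138°
Left analog: (138 - 30) mod 360 = 108°
Right analog: (138 + 30) mod 360 = 168°
Analogous hues = 108° and 168°


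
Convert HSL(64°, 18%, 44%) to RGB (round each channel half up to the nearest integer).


H=64°, S=0.18, L=0.44
C = (1-|2L-1|)×S = (1-|-0.12|)×0.18 = 0.1584
H' = H/60 = 64/60 ≈ 1.0667; X = C×(1-|H' mod 2 - 1|) = 0.14784
m = L - C/2 = 0.44 - 0.0792 = 0.3608
Sector ⌊H'⌋ = 1 → (R',G',B') = (0.14784, 0.1584, 0.0)
RGB = ((R'+m)×255, (G'+m)×255, (B'+m)×255) = (129.7032, 132.396, 92.004)
Round half up → RGB(130, 132, 92)


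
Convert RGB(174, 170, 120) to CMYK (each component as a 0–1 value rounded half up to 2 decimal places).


R'=174/255≈0.6824, G'=170/255≈0.6667, B'=120/255≈0.4706
K = 1 - max(R',G',B') = 1 - 174/255 = 81/255 = 0.31764… → 0.32
(1-R'-K)/(1-K) simplifies to (max-R)/max with max = 174:
C = (174-174)/174 = 0/174 = 0 → 0.00
M = (174-170)/174 = 4/174 = 0.02298… → 0.02
Y = (174-120)/174 = 54/174 = 0.31034… → 0.31
= CMYK(0.00, 0.02, 0.31, 0.32)


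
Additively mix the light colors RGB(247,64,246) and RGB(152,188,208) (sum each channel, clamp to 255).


Additive: each channel = min(255, C₁+C₂)
R: 247+152 = 399 → 255
G: 64+188 = 252 → 252
B: 246+208 = 454 → 255
= RGB(255, 252, 255)


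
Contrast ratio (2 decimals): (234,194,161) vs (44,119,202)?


Linearize each sRGB channel c=v/255: c/12.92 if c ≤ 0.04045 else ((c+0.055)/1.055)^2.4
L = 0.2126×R_lin + 0.7152×G_lin + 0.0722×B_lin
Color 1 (234,194,161):
  R=234: 234/255≈0.9176 > 0.04045 → ((0.9176+0.055)/1.055)^2.4 ≈ 0.82279
  G=194: 194/255≈0.7608 > 0.04045 → ((0.7608+0.055)/1.055)^2.4 ≈ 0.53948
  B=161: 161/255≈0.6314 > 0.04045 → ((0.6314+0.055)/1.055)^2.4 ≈ 0.35640
  L1 = 0.2126×0.82279 + 0.7152×0.53948 + 0.0722×0.35640 ≈ 0.58649
Color 2 (44,119,202):
  R=44: 44/255≈0.1725 > 0.04045 → ((0.1725+0.055)/1.055)^2.4 ≈ 0.02519
  G=119: 119/255≈0.4667 > 0.04045 → ((0.4667+0.055)/1.055)^2.4 ≈ 0.18447
  B=202: 202/255≈0.7922 > 0.04045 → ((0.7922+0.055)/1.055)^2.4 ≈ 0.59062
  L2 = 0.2126×0.02519 + 0.7152×0.18447 + 0.0722×0.59062 ≈ 0.17993
Lighter = 0.58649, Darker = 0.17993
Ratio = (L_lighter + 0.05) / (L_darker + 0.05)
Ratio = (0.58649 + 0.05) / (0.17993 + 0.05) = 0.63649 / 0.22993 ≈ 2.7682
Ratio ≈ 2.77:1


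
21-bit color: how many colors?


Colors = 2^bits = 2^21
= 2,097,152 colors


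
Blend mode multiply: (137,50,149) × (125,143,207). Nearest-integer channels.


Multiply: C = A×B/255, rounded to nearest integer
R: 137×125/255 = 17125/255 ≈ 67.157 → 67
G: 50×143/255 = 7150/255 ≈ 28.039 → 28
B: 149×207/255 = 30843/255 ≈ 120.953 → 121
= RGB(67, 28, 121)


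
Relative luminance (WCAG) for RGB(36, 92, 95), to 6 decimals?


Linearize each channel (sRGB transfer function): c = v/255; c_lin = c/12.92 if c ≤ 0.04045, else ((c+0.055)/1.055)^2.4
  R: 36/255 ≈ 0.141176 > 0.04045 → ((0.141176+0.055)/1.055)^2.4 ≈ 0.017642
  G: 92/255 ≈ 0.360784 > 0.04045 → ((0.360784+0.055)/1.055)^2.4 ≈ 0.107023
  B: 95/255 ≈ 0.372549 > 0.04045 → ((0.372549+0.055)/1.055)^2.4 ≈ 0.114435
R_lin = 0.017642, G_lin = 0.107023, B_lin = 0.114435
L = 0.2126×R + 0.7152×G + 0.0722×B
L = 0.2126×0.017642 + 0.7152×0.107023 + 0.0722×0.114435
L ≈ 0.088556


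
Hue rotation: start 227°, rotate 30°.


New hue = (H + rotation) mod 360
New hue = (227 + 30) mod 360
= 257 mod 360
= 257°


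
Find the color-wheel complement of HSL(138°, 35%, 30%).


Complement = opposite side of color wheel = hue + 180°
H' = (138 + 180) mod 360 = 318°
S and L unchanged.
= HSL(318°, 35%, 30%)


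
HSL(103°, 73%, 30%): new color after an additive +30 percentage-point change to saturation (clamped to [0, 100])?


Original S = 73%
Adjustment = +30 percentage points
New S = 73 + (30) = 103
Clamp to [0, 100] → 100
= HSL(103°, 100%, 30%)


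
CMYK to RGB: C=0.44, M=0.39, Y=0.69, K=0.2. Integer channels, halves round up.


R = 255 × (1-C) × (1-K) = 255 × 0.56 × 0.80 = 114.24 → 114
G = 255 × (1-M) × (1-K) = 255 × 0.61 × 0.80 = 124.44 → 124
B = 255 × (1-Y) × (1-K) = 255 × 0.31 × 0.80 = 63.24 → 63
= RGB(114, 124, 63)


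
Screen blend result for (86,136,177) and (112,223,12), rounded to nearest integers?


Screen: C = 255 - (255-A)×(255-B)/255, rounded to nearest integer
R: 255 - (255-86)×(255-112)/255 = 255 - 24167/255 ≈ 255 - 94.773 = 160.227 → 160
G: 255 - (255-136)×(255-223)/255 = 255 - 3808/255 ≈ 255 - 14.933 = 240.067 → 240
B: 255 - (255-177)×(255-12)/255 = 255 - 18954/255 ≈ 255 - 74.329 = 180.671 → 181
= RGB(160, 240, 181)


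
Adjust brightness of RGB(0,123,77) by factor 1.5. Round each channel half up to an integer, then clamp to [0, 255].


Multiply each channel by 1.5, round half up, clamp to [0, 255]
R: 0×1.5 = 0
G: 123×1.5 = 184.5 → round → 185
B: 77×1.5 = 115.5 → round → 116
= RGB(0, 185, 116)


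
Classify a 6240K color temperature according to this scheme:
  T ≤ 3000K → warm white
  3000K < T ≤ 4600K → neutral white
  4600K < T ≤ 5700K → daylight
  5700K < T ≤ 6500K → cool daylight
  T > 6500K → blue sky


Temperature: 6240K
5700K < 6240K ≤ 6500K → cool daylight
Classification: cool daylight


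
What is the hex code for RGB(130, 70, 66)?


R = 130 → 82 (hex)
G = 70 → 46 (hex)
B = 66 → 42 (hex)
Hex = #824642


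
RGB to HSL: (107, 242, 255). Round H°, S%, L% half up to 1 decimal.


Normalize: R'=107/255≈0.4196, G'=242/255≈0.9490, B'=255/255≈1.0000
Max=255/255, Min=107/255, Δ=Max-Min=148/255
L = (Max+Min)/2 = (255+107)/510 = 362/510 = 0.70980… → L = 71.0%
L > 0.5 → S = Δ/(2-Max-Min) = 148/(510-255-107) = 148/148 = 1 → S = 100.0%
(the 1/255 factors cancel in S and H, so raw channel differences can be used)
Max is B' → H = 60 × ((R-G)/Δ + 4) = 60 × ((107-242)/148 + 4)
  -135/148 + 4 = -0.9121… + 4 = 3.0878…
  H = 60 × 3.0878… = 185.270…° → H = 185.3°
= HSL(185.3°, 100.0%, 71.0%)


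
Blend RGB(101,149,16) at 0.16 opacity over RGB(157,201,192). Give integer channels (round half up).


C = α×F + (1-α)×B, with 1-α = 0.84
R: 0.16×101 + 0.84×157 = 16.16 + 131.88 = 148.04 → 148
G: 0.16×149 + 0.84×201 = 23.84 + 168.84 = 192.68 → 193
B: 0.16×16 + 0.84×192 = 2.56 + 161.28 = 163.84 → 164
= RGB(148, 193, 164)


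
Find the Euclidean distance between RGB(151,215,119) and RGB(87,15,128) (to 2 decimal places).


d = √[(R₁-R₂)² + (G₁-G₂)² + (B₁-B₂)²]
d = √[(151-87)² + (215-15)² + (119-128)²]
d = √[4096 + 40000 + 81]
d = √44177
d ≈ 210.18


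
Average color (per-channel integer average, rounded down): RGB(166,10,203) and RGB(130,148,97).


Midpoint: each channel = ⌊(C₁+C₂)/2⌋
R: ⌊(166+130)/2⌋ = 148
G: ⌊(10+148)/2⌋ = 79
B: ⌊(203+97)/2⌋ = 150
= RGB(148, 79, 150)


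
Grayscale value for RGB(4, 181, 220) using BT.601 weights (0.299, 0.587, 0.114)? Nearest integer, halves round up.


Gray = 0.299×R + 0.587×G + 0.114×B
Gray = 0.299×4 + 0.587×181 + 0.114×220
Gray = 1.196 + 106.247 + 25.080
Gray = 132.523 → round half up → 133
Gray = 133


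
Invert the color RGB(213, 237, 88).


Invert: (255-R, 255-G, 255-B)
R: 255-213 = 42
G: 255-237 = 18
B: 255-88 = 167
= RGB(42, 18, 167)


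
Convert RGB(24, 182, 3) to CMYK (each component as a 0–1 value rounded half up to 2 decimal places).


R'=24/255≈0.0941, G'=182/255≈0.7137, B'=3/255≈0.0118
K = 1 - max(R',G',B') = 1 - 182/255 = 73/255 = 0.28627… → 0.29
(1-R'-K)/(1-K) simplifies to (max-R)/max with max = 182:
C = (182-24)/182 = 158/182 = 0.86813… → 0.87
M = (182-182)/182 = 0/182 = 0 → 0.00
Y = (182-3)/182 = 179/182 = 0.98351… → 0.98
= CMYK(0.87, 0.00, 0.98, 0.29)


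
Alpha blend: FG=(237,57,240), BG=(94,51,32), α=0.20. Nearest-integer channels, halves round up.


C = α×F + (1-α)×B, with 1-α = 0.80
R: 0.20×237 + 0.80×94 = 47.40 + 75.20 = 122.60 → 123
G: 0.20×57 + 0.80×51 = 11.40 + 40.80 = 52.20 → 52
B: 0.20×240 + 0.80×32 = 48.00 + 25.60 = 73.60 → 74
= RGB(123, 52, 74)


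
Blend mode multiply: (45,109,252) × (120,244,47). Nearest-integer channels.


Multiply: C = A×B/255, rounded to nearest integer
R: 45×120/255 = 5400/255 ≈ 21.176 → 21
G: 109×244/255 = 26596/255 ≈ 104.298 → 104
B: 252×47/255 = 11844/255 ≈ 46.447 → 46
= RGB(21, 104, 46)


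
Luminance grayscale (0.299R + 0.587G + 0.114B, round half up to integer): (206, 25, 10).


Gray = 0.299×R + 0.587×G + 0.114×B
Gray = 0.299×206 + 0.587×25 + 0.114×10
Gray = 61.594 + 14.675 + 1.140
Gray = 77.409 → round half up → 77
Gray = 77


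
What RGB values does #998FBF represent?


99 → 153 (R)
8F → 143 (G)
BF → 191 (B)
= RGB(153, 143, 191)


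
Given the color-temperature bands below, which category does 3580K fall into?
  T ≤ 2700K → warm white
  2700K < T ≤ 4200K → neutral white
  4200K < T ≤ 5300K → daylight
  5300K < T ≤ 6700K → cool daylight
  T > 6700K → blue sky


Temperature: 3580K
2700K < 3580K ≤ 4200K → neutral white
Classification: neutral white


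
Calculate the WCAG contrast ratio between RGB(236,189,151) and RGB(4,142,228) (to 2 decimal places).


Linearize each sRGB channel c=v/255: c/12.92 if c ≤ 0.04045 else ((c+0.055)/1.055)^2.4
L = 0.2126×R_lin + 0.7152×G_lin + 0.0722×B_lin
Color 1 (236,189,151):
  R=236: 236/255≈0.9255 > 0.04045 → ((0.9255+0.055)/1.055)^2.4 ≈ 0.83880
  G=189: 189/255≈0.7412 > 0.04045 → ((0.7412+0.055)/1.055)^2.4 ≈ 0.50888
  B=151: 151/255≈0.5922 > 0.04045 → ((0.5922+0.055)/1.055)^2.4 ≈ 0.30947
  L1 = 0.2126×0.83880 + 0.7152×0.50888 + 0.0722×0.30947 ≈ 0.56462
Color 2 (4,142,228):
  R=4: 4/255≈0.0157 ≤ 0.04045 → 0.0157/12.92 ≈ 0.00121
  G=142: 142/255≈0.5569 > 0.04045 → ((0.5569+0.055)/1.055)^2.4 ≈ 0.27050
  B=228: 228/255≈0.8941 > 0.04045 → ((0.8941+0.055)/1.055)^2.4 ≈ 0.77582
  L2 = 0.2126×0.00121 + 0.7152×0.27050 + 0.0722×0.77582 ≈ 0.24973
Lighter = 0.56462, Darker = 0.24973
Ratio = (L_lighter + 0.05) / (L_darker + 0.05)
Ratio = (0.56462 + 0.05) / (0.24973 + 0.05) = 0.61462 / 0.29973 ≈ 2.0506
Ratio ≈ 2.05:1


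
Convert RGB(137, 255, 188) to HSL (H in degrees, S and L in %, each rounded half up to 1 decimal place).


Normalize: R'=137/255≈0.5373, G'=255/255≈1.0000, B'=188/255≈0.7373
Max=255/255, Min=137/255, Δ=Max-Min=118/255
L = (Max+Min)/2 = (255+137)/510 = 392/510 = 0.76862… → L = 76.9%
L > 0.5 → S = Δ/(2-Max-Min) = 118/(510-255-137) = 118/118 = 1 → S = 100.0%
(the 1/255 factors cancel in S and H, so raw channel differences can be used)
Max is G' → H = 60 × ((B-R)/Δ + 2) = 60 × ((188-137)/118 + 2)
  51/118 + 2 = 0.4322… + 2 = 2.4322…
  H = 60 × 2.4322… = 145.932…° → H = 145.9°
= HSL(145.9°, 100.0%, 76.9%)


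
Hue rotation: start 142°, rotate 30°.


New hue = (H + rotation) mod 360
New hue = (142 + 30) mod 360
= 172 mod 360
= 172°


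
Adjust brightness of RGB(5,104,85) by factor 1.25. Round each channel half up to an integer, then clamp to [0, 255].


Multiply each channel by 1.25, round half up, clamp to [0, 255]
R: 5×1.25 = 6.25 → round → 6
G: 104×1.25 = 130
B: 85×1.25 = 106.25 → round → 106
= RGB(6, 130, 106)


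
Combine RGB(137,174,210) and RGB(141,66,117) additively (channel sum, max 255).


Additive: each channel = min(255, C₁+C₂)
R: 137+141 = 278 → 255
G: 174+66 = 240 → 240
B: 210+117 = 327 → 255
= RGB(255, 240, 255)


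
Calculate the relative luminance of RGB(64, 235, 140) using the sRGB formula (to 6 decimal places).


Linearize each channel (sRGB transfer function): c = v/255; c_lin = c/12.92 if c ≤ 0.04045, else ((c+0.055)/1.055)^2.4
  R: 64/255 ≈ 0.250980 > 0.04045 → ((0.250980+0.055)/1.055)^2.4 ≈ 0.051269
  G: 235/255 ≈ 0.921569 > 0.04045 → ((0.921569+0.055)/1.055)^2.4 ≈ 0.830770
  B: 140/255 ≈ 0.549020 > 0.04045 → ((0.549020+0.055)/1.055)^2.4 ≈ 0.262251
R_lin = 0.051269, G_lin = 0.830770, B_lin = 0.262251
L = 0.2126×R + 0.7152×G + 0.0722×B
L = 0.2126×0.051269 + 0.7152×0.830770 + 0.0722×0.262251
L ≈ 0.624001


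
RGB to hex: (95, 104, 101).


R = 95 → 5F (hex)
G = 104 → 68 (hex)
B = 101 → 65 (hex)
Hex = #5F6865


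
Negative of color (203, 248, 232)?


Invert: (255-R, 255-G, 255-B)
R: 255-203 = 52
G: 255-248 = 7
B: 255-232 = 23
= RGB(52, 7, 23)


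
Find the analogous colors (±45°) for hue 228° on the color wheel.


Base hue: 228°
Left analog: (228 - 45) mod 360 = 183°
Right analog: (228 + 45) mod 360 = 273°
Analogous hues = 183° and 273°


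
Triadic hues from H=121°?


Triadic: equally spaced at 120° intervals
H1 = 121°
H2 = (121 + 120) mod 360 = 241°
H3 = (121 + 240) mod 360 = 1°
Triadic = 121°, 241°, 1°


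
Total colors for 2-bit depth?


Colors = 2^bits = 2^2
= 4 colors


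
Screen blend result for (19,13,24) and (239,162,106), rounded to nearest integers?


Screen: C = 255 - (255-A)×(255-B)/255, rounded to nearest integer
R: 255 - (255-19)×(255-239)/255 = 255 - 3776/255 ≈ 255 - 14.808 = 240.192 → 240
G: 255 - (255-13)×(255-162)/255 = 255 - 22506/255 ≈ 255 - 88.259 = 166.741 → 167
B: 255 - (255-24)×(255-106)/255 = 255 - 34419/255 ≈ 255 - 134.976 = 120.024 → 120
= RGB(240, 167, 120)


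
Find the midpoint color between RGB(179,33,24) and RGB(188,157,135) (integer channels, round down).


Midpoint: each channel = ⌊(C₁+C₂)/2⌋
R: ⌊(179+188)/2⌋ = 183
G: ⌊(33+157)/2⌋ = 95
B: ⌊(24+135)/2⌋ = 79
= RGB(183, 95, 79)


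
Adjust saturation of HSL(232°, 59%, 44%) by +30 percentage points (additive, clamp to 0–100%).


Original S = 59%
Adjustment = +30 percentage points
New S = 59 + (30) = 89
Clamp to [0, 100] → 89
= HSL(232°, 89%, 44%)


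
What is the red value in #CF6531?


Color: #CF6531
R = CF = 207
G = 65 = 101
B = 31 = 49
Red = 207


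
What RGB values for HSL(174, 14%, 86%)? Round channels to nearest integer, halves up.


H=174°, S=0.14, L=0.86
C = (1-|2L-1|)×S = (1-|0.72|)×0.14 = 0.0392
H' = H/60 = 174/60 ≈ 2.9000; X = C×(1-|H' mod 2 - 1|) = 0.03528
m = L - C/2 = 0.86 - 0.0196 = 0.8404
Sector ⌊H'⌋ = 2 → (R',G',B') = (0.0, 0.0392, 0.03528)
RGB = ((R'+m)×255, (G'+m)×255, (B'+m)×255) = (214.302, 224.298, 223.2984)
Round half up → RGB(214, 224, 223)


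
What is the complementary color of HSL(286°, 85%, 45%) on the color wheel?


Complement = opposite side of color wheel = hue + 180°
H' = (286 + 180) mod 360 = 106°
S and L unchanged.
= HSL(106°, 85%, 45%)


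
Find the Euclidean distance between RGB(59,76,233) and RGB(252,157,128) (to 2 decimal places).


d = √[(R₁-R₂)² + (G₁-G₂)² + (B₁-B₂)²]
d = √[(59-252)² + (76-157)² + (233-128)²]
d = √[37249 + 6561 + 11025]
d = √54835
d ≈ 234.17


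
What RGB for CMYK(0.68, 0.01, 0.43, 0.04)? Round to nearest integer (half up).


R = 255 × (1-C) × (1-K) = 255 × 0.32 × 0.96 = 78.336 → 78
G = 255 × (1-M) × (1-K) = 255 × 0.99 × 0.96 = 242.352 → 242
B = 255 × (1-Y) × (1-K) = 255 × 0.57 × 0.96 = 139.536 → 140
= RGB(78, 242, 140)


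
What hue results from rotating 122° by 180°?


New hue = (H + rotation) mod 360
New hue = (122 + 180) mod 360
= 302 mod 360
= 302°


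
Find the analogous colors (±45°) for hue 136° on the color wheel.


Base hue: 136°
Left analog: (136 - 45) mod 360 = 91°
Right analog: (136 + 45) mod 360 = 181°
Analogous hues = 91° and 181°


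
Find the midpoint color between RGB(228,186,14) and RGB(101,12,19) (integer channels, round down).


Midpoint: each channel = ⌊(C₁+C₂)/2⌋
R: ⌊(228+101)/2⌋ = 164
G: ⌊(186+12)/2⌋ = 99
B: ⌊(14+19)/2⌋ = 16
= RGB(164, 99, 16)


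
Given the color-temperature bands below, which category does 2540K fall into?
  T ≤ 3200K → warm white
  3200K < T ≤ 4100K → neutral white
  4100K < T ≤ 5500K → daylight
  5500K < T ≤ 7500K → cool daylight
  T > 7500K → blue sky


Temperature: 2540K
2540K ≤ 3200K → warm white
Classification: warm white


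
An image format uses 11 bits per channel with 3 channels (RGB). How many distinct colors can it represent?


Total bits = 11 bits/channel × 3 channels = 33 bits
Distinct colors = 2^33
= 8,589,934,592 colors


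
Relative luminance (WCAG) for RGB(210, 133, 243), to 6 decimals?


Linearize each channel (sRGB transfer function): c = v/255; c_lin = c/12.92 if c ≤ 0.04045, else ((c+0.055)/1.055)^2.4
  R: 210/255 ≈ 0.823529 > 0.04045 → ((0.823529+0.055)/1.055)^2.4 ≈ 0.644480
  G: 133/255 ≈ 0.521569 > 0.04045 → ((0.521569+0.055)/1.055)^2.4 ≈ 0.234551
  B: 243/255 ≈ 0.952941 > 0.04045 → ((0.952941+0.055)/1.055)^2.4 ≈ 0.896269
R_lin = 0.644480, G_lin = 0.234551, B_lin = 0.896269
L = 0.2126×R + 0.7152×G + 0.0722×B
L = 0.2126×0.644480 + 0.7152×0.234551 + 0.0722×0.896269
L ≈ 0.369478


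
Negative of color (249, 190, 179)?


Invert: (255-R, 255-G, 255-B)
R: 255-249 = 6
G: 255-190 = 65
B: 255-179 = 76
= RGB(6, 65, 76)


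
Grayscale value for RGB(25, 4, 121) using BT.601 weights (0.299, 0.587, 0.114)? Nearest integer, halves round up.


Gray = 0.299×R + 0.587×G + 0.114×B
Gray = 0.299×25 + 0.587×4 + 0.114×121
Gray = 7.475 + 2.348 + 13.794
Gray = 23.617 → round half up → 24
Gray = 24


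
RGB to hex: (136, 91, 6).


R = 136 → 88 (hex)
G = 91 → 5B (hex)
B = 6 → 06 (hex)
Hex = #885B06


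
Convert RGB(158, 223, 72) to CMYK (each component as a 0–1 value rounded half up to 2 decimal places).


R'=158/255≈0.6196, G'=223/255≈0.8745, B'=72/255≈0.2824
K = 1 - max(R',G',B') = 1 - 223/255 = 32/255 = 0.12549… → 0.13
(1-R'-K)/(1-K) simplifies to (max-R)/max with max = 223:
C = (223-158)/223 = 65/223 = 0.29147… → 0.29
M = (223-223)/223 = 0/223 = 0 → 0.00
Y = (223-72)/223 = 151/223 = 0.67713… → 0.68
= CMYK(0.29, 0.00, 0.68, 0.13)


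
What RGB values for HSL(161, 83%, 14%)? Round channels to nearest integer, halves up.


H=161°, S=0.83, L=0.14
C = (1-|2L-1|)×S = (1-|-0.72|)×0.83 = 0.2324
H' = H/60 = 161/60 ≈ 2.6833; X = C×(1-|H' mod 2 - 1|) ≈ 0.1588
m = L - C/2 = 0.14 - 0.1162 = 0.0238
Sector ⌊H'⌋ = 2 → (R',G',B') = (0.0, 0.2324, ≈0.1588)
RGB = ((R'+m)×255, (G'+m)×255, (B'+m)×255) = (6.069, 65.331, 46.5647)
Round half up → RGB(6, 65, 47)


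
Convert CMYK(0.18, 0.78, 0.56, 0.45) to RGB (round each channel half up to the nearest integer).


R = 255 × (1-C) × (1-K) = 255 × 0.82 × 0.55 = 115.005 → 115
G = 255 × (1-M) × (1-K) = 255 × 0.22 × 0.55 = 30.855 → 31
B = 255 × (1-Y) × (1-K) = 255 × 0.44 × 0.55 = 61.71 → 62
= RGB(115, 31, 62)


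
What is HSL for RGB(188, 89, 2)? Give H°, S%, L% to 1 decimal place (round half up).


Normalize: R'=188/255≈0.7373, G'=89/255≈0.3490, B'=2/255≈0.0078
Max=188/255, Min=2/255, Δ=Max-Min=186/255
L = (Max+Min)/2 = (188+2)/510 = 190/510 = 0.37254… → L = 37.3%
L ≤ 0.5 → S = Δ/(Max+Min) = 186/(188+2) = 186/190 = 0.97894… → S = 97.9%
(the 1/255 factors cancel in S and H, so raw channel differences can be used)
Max is R' → H = 60 × (((G-B)/Δ) mod 6) = 60 × (((89-2)/186) mod 6)
  87/186 = 0.4677…
  H = 60 × 0.4677… = 28.064…° → H = 28.1°
= HSL(28.1°, 97.9%, 37.3%)


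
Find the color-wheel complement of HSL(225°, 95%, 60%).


Complement = opposite side of color wheel = hue + 180°
H' = (225 + 180) mod 360 = 45°
S and L unchanged.
= HSL(45°, 95%, 60%)


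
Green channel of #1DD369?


Color: #1DD369
R = 1D = 29
G = D3 = 211
B = 69 = 105
Green = 211


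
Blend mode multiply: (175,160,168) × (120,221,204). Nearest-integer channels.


Multiply: C = A×B/255, rounded to nearest integer
R: 175×120/255 = 21000/255 ≈ 82.353 → 82
G: 160×221/255 = 35360/255 ≈ 138.667 → 139
B: 168×204/255 = 34272/255 ≈ 134.400 → 134
= RGB(82, 139, 134)


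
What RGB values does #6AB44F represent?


6A → 106 (R)
B4 → 180 (G)
4F → 79 (B)
= RGB(106, 180, 79)


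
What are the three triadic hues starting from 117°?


Triadic: equally spaced at 120° intervals
H1 = 117°
H2 = (117 + 120) mod 360 = 237°
H3 = (117 + 240) mod 360 = 357°
Triadic = 117°, 237°, 357°


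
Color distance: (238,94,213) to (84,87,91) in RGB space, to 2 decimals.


d = √[(R₁-R₂)² + (G₁-G₂)² + (B₁-B₂)²]
d = √[(238-84)² + (94-87)² + (213-91)²]
d = √[23716 + 49 + 14884]
d = √38649
d ≈ 196.59


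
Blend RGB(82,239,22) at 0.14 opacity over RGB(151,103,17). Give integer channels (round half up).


C = α×F + (1-α)×B, with 1-α = 0.86
R: 0.14×82 + 0.86×151 = 11.48 + 129.86 = 141.34 → 141
G: 0.14×239 + 0.86×103 = 33.46 + 88.58 = 122.04 → 122
B: 0.14×22 + 0.86×17 = 3.08 + 14.62 = 17.70 → 18
= RGB(141, 122, 18)


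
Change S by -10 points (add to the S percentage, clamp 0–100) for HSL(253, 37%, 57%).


Original S = 37%
Adjustment = -10 percentage points
New S = 37 + (-10) = 27
Clamp to [0, 100] → 27
= HSL(253°, 27%, 57%)


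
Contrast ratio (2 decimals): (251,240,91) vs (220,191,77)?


Linearize each sRGB channel c=v/255: c/12.92 if c ≤ 0.04045 else ((c+0.055)/1.055)^2.4
L = 0.2126×R_lin + 0.7152×G_lin + 0.0722×B_lin
Color 1 (251,240,91):
  R=251: 251/255≈0.9843 > 0.04045 → ((0.9843+0.055)/1.055)^2.4 ≈ 0.96469
  G=240: 240/255≈0.9412 > 0.04045 → ((0.9412+0.055)/1.055)^2.4 ≈ 0.87137
  B=91: 91/255≈0.3569 > 0.04045 → ((0.3569+0.055)/1.055)^2.4 ≈ 0.10462
  L1 = 0.2126×0.96469 + 0.7152×0.87137 + 0.0722×0.10462 ≈ 0.83585
Color 2 (220,191,77):
  R=220: 220/255≈0.8627 > 0.04045 → ((0.8627+0.055)/1.055)^2.4 ≈ 0.71569
  G=191: 191/255≈0.7490 > 0.04045 → ((0.7490+0.055)/1.055)^2.4 ≈ 0.52100
  B=77: 77/255≈0.3020 > 0.04045 → ((0.3020+0.055)/1.055)^2.4 ≈ 0.07421
  L2 = 0.2126×0.71569 + 0.7152×0.52100 + 0.0722×0.07421 ≈ 0.53013
Lighter = 0.83585, Darker = 0.53013
Ratio = (L_lighter + 0.05) / (L_darker + 0.05)
Ratio = (0.83585 + 0.05) / (0.53013 + 0.05) = 0.88585 / 0.58013 ≈ 1.5270
Ratio ≈ 1.53:1


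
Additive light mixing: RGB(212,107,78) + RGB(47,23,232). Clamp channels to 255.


Additive: each channel = min(255, C₁+C₂)
R: 212+47 = 259 → 255
G: 107+23 = 130 → 130
B: 78+232 = 310 → 255
= RGB(255, 130, 255)


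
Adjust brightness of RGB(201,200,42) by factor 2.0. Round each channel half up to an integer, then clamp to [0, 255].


Multiply each channel by 2.0, round half up, clamp to [0, 255]
R: 201×2.0 = 402 → clamp → 255
G: 200×2.0 = 400 → clamp → 255
B: 42×2.0 = 84
= RGB(255, 255, 84)


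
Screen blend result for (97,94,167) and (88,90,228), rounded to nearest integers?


Screen: C = 255 - (255-A)×(255-B)/255, rounded to nearest integer
R: 255 - (255-97)×(255-88)/255 = 255 - 26386/255 ≈ 255 - 103.475 = 151.525 → 152
G: 255 - (255-94)×(255-90)/255 = 255 - 26565/255 ≈ 255 - 104.176 = 150.824 → 151
B: 255 - (255-167)×(255-228)/255 = 255 - 2376/255 ≈ 255 - 9.318 = 245.682 → 246
= RGB(152, 151, 246)


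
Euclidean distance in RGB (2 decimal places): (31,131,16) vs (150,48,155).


d = √[(R₁-R₂)² + (G₁-G₂)² + (B₁-B₂)²]
d = √[(31-150)² + (131-48)² + (16-155)²]
d = √[14161 + 6889 + 19321]
d = √40371
d ≈ 200.93


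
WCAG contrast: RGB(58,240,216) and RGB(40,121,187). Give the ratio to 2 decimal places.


Linearize each sRGB channel c=v/255: c/12.92 if c ≤ 0.04045 else ((c+0.055)/1.055)^2.4
L = 0.2126×R_lin + 0.7152×G_lin + 0.0722×B_lin
Color 1 (58,240,216):
  R=58: 58/255≈0.2275 > 0.04045 → ((0.2275+0.055)/1.055)^2.4 ≈ 0.04231
  G=240: 240/255≈0.9412 > 0.04045 → ((0.9412+0.055)/1.055)^2.4 ≈ 0.87137
  B=216: 216/255≈0.8471 > 0.04045 → ((0.8471+0.055)/1.055)^2.4 ≈ 0.68669
  L1 = 0.2126×0.04231 + 0.7152×0.87137 + 0.0722×0.68669 ≈ 0.68178
Color 2 (40,121,187):
  R=40: 40/255≈0.1569 > 0.04045 → ((0.1569+0.055)/1.055)^2.4 ≈ 0.02122
  G=121: 121/255≈0.4745 > 0.04045 → ((0.4745+0.055)/1.055)^2.4 ≈ 0.19120
  B=187: 187/255≈0.7333 > 0.04045 → ((0.7333+0.055)/1.055)^2.4 ≈ 0.49693
  L2 = 0.2126×0.02122 + 0.7152×0.19120 + 0.0722×0.49693 ≈ 0.17714
Lighter = 0.68178, Darker = 0.17714
Ratio = (L_lighter + 0.05) / (L_darker + 0.05)
Ratio = (0.68178 + 0.05) / (0.17714 + 0.05) = 0.73178 / 0.22714 ≈ 3.2217
Ratio ≈ 3.22:1


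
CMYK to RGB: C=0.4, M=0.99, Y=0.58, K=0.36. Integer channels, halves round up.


R = 255 × (1-C) × (1-K) = 255 × 0.60 × 0.64 = 97.92 → 98
G = 255 × (1-M) × (1-K) = 255 × 0.01 × 0.64 = 1.632 → 2
B = 255 × (1-Y) × (1-K) = 255 × 0.42 × 0.64 = 68.544 → 69
= RGB(98, 2, 69)


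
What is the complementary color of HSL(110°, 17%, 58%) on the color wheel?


Complement = opposite side of color wheel = hue + 180°
H' = (110 + 180) mod 360 = 290°
S and L unchanged.
= HSL(290°, 17%, 58%)


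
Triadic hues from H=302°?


Triadic: equally spaced at 120° intervals
H1 = 302°
H2 = (302 + 120) mod 360 = 62°
H3 = (302 + 240) mod 360 = 182°
Triadic = 302°, 62°, 182°


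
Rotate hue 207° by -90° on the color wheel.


New hue = (H + rotation) mod 360
New hue = (207 -90) mod 360
= 117 mod 360
= 117°


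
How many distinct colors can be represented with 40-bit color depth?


Colors = 2^bits = 2^40
= 1,099,511,627,776 colors


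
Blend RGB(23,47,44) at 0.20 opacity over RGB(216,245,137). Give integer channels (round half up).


C = α×F + (1-α)×B, with 1-α = 0.80
R: 0.20×23 + 0.80×216 = 4.60 + 172.80 = 177.40 → 177
G: 0.20×47 + 0.80×245 = 9.40 + 196.00 = 205.40 → 205
B: 0.20×44 + 0.80×137 = 8.80 + 109.60 = 118.40 → 118
= RGB(177, 205, 118)


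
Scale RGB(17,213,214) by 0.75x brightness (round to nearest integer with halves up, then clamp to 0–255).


Multiply each channel by 0.75, round half up, clamp to [0, 255]
R: 17×0.75 = 12.75 → round → 13
G: 213×0.75 = 159.75 → round → 160
B: 214×0.75 = 160.5 → round → 161
= RGB(13, 160, 161)


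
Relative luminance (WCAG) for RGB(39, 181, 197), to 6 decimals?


Linearize each channel (sRGB transfer function): c = v/255; c_lin = c/12.92 if c ≤ 0.04045, else ((c+0.055)/1.055)^2.4
  R: 39/255 ≈ 0.152941 > 0.04045 → ((0.152941+0.055)/1.055)^2.4 ≈ 0.020289
  G: 181/255 ≈ 0.709804 > 0.04045 → ((0.709804+0.055)/1.055)^2.4 ≈ 0.462077
  B: 197/255 ≈ 0.772549 > 0.04045 → ((0.772549+0.055)/1.055)^2.4 ≈ 0.558340
R_lin = 0.020289, G_lin = 0.462077, B_lin = 0.558340
L = 0.2126×R + 0.7152×G + 0.0722×B
L = 0.2126×0.020289 + 0.7152×0.462077 + 0.0722×0.558340
L ≈ 0.375103


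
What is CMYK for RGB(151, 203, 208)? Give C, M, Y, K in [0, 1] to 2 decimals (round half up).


R'=151/255≈0.5922, G'=203/255≈0.7961, B'=208/255≈0.8157
K = 1 - max(R',G',B') = 1 - 208/255 = 47/255 = 0.18431… → 0.18
(1-R'-K)/(1-K) simplifies to (max-R)/max with max = 208:
C = (208-151)/208 = 57/208 = 0.27403… → 0.27
M = (208-203)/208 = 5/208 = 0.02403… → 0.02
Y = (208-208)/208 = 0/208 = 0 → 0.00
= CMYK(0.27, 0.02, 0.00, 0.18)


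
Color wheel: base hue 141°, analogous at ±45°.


Base hue: 141°
Left analog: (141 - 45) mod 360 = 96°
Right analog: (141 + 45) mod 360 = 186°
Analogous hues = 96° and 186°


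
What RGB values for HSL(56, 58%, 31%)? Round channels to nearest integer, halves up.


H=56°, S=0.58, L=0.31
C = (1-|2L-1|)×S = (1-|-0.38|)×0.58 = 0.3596
H' = H/60 = 56/60 ≈ 0.9333; X = C×(1-|H' mod 2 - 1|) ≈ 0.3356
m = L - C/2 = 0.31 - 0.1798 = 0.1302
Sector ⌊H'⌋ = 0 → (R',G',B') = (0.3596, ≈0.3356, 0.0)
RGB = ((R'+m)×255, (G'+m)×255, (B'+m)×255) = (124.899, 118.7858, 33.201)
Round half up → RGB(125, 119, 33)


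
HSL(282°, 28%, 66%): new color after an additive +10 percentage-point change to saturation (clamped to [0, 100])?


Original S = 28%
Adjustment = +10 percentage points
New S = 28 + (10) = 38
Clamp to [0, 100] → 38
= HSL(282°, 38%, 66%)


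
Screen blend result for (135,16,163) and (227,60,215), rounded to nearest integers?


Screen: C = 255 - (255-A)×(255-B)/255, rounded to nearest integer
R: 255 - (255-135)×(255-227)/255 = 255 - 3360/255 ≈ 255 - 13.176 = 241.824 → 242
G: 255 - (255-16)×(255-60)/255 = 255 - 46605/255 ≈ 255 - 182.765 = 72.235 → 72
B: 255 - (255-163)×(255-215)/255 = 255 - 3680/255 ≈ 255 - 14.431 = 240.569 → 241
= RGB(242, 72, 241)


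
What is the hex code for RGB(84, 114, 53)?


R = 84 → 54 (hex)
G = 114 → 72 (hex)
B = 53 → 35 (hex)
Hex = #547235


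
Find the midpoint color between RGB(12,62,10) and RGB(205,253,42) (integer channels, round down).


Midpoint: each channel = ⌊(C₁+C₂)/2⌋
R: ⌊(12+205)/2⌋ = 108
G: ⌊(62+253)/2⌋ = 157
B: ⌊(10+42)/2⌋ = 26
= RGB(108, 157, 26)


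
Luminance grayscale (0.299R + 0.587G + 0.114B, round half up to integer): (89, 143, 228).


Gray = 0.299×R + 0.587×G + 0.114×B
Gray = 0.299×89 + 0.587×143 + 0.114×228
Gray = 26.611 + 83.941 + 25.992
Gray = 136.544 → round half up → 137
Gray = 137


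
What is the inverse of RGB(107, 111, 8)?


Invert: (255-R, 255-G, 255-B)
R: 255-107 = 148
G: 255-111 = 144
B: 255-8 = 247
= RGB(148, 144, 247)
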